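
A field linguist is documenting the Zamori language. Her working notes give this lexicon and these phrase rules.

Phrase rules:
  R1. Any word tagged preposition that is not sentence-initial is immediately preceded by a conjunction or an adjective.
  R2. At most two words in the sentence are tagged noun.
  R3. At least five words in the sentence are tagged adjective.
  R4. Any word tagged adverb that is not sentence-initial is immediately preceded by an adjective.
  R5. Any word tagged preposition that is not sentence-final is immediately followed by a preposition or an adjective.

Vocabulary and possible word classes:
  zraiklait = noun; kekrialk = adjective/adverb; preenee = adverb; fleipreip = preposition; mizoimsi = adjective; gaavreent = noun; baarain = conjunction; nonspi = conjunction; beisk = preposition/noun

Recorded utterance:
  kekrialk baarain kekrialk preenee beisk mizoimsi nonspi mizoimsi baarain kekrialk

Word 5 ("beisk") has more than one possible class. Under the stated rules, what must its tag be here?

noun

Candidates per position — 1:kekrialk {adjective,adverb}; 2:baarain {conjunction}; 3:kekrialk {adjective,adverb}; 4:preenee {adverb}; 5:beisk {preposition,noun}; 6:mizoimsi {adjective}; 7:nonspi {conjunction}; 8:mizoimsi {adjective}; 9:baarain {conjunction}; 10:kekrialk {adjective,adverb}.
Word 1 cannot be adverb — rule 3 would then fail for every completion. It is adjective.
Word 3 cannot be adverb — rule 3 would then fail for every completion. It is adjective.
Word 5 cannot be preposition — rule 1 would then fail for every completion. It is noun.
Word 10 cannot be adverb — rule 3 would then fail for every completion. It is adjective.
The unique satisfying tagging is: adjective conjunction adjective adverb noun adjective conjunction adjective conjunction adjective.
Check: rule 1 ok; rule 2 ok; rule 3 ok; rule 4 ok; rule 5 ok.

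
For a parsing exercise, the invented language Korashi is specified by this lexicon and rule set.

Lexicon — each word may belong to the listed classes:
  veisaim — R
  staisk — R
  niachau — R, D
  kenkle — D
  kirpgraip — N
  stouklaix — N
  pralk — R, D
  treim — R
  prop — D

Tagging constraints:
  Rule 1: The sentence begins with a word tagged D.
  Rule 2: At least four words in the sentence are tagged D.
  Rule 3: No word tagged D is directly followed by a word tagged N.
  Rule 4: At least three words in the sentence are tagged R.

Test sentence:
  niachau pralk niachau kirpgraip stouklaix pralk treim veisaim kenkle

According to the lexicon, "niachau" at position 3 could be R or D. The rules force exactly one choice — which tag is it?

Candidates per position — 1:niachau {R,D}; 2:pralk {R,D}; 3:niachau {R,D}; 4:kirpgraip {N}; 5:stouklaix {N}; 6:pralk {R,D}; 7:treim {R}; 8:veisaim {R}; 9:kenkle {D}.
Position 1: R is ruled out by rule 1; that leaves D.
Position 3: D is ruled out by rule 3; that leaves R.
Position 6: R is ruled out by rule 2; that leaves D.
Position 2: R is ruled out by rule 2; that leaves D.
That leaves exactly one tagging: D D R N N D R R D.
Check: rule 1 satisfied; rule 2 satisfied; rule 3 satisfied; rule 4 satisfied.

R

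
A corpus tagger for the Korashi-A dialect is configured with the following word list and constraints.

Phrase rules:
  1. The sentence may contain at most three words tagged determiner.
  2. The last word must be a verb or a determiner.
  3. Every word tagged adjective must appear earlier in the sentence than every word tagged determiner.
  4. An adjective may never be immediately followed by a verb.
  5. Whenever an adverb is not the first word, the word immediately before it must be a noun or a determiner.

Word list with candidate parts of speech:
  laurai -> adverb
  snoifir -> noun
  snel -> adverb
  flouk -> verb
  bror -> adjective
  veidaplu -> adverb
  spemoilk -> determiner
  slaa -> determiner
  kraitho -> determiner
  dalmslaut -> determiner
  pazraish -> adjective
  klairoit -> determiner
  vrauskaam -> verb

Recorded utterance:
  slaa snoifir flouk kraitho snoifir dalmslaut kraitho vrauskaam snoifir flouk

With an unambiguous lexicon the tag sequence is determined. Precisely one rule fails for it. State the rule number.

1

Fixed tagging: determiner noun verb determiner noun determiner determiner verb noun verb.
Rule check: R1 fail, R2 pass, R3 pass, R4 pass, R5 pass.
Only rule 1 fails.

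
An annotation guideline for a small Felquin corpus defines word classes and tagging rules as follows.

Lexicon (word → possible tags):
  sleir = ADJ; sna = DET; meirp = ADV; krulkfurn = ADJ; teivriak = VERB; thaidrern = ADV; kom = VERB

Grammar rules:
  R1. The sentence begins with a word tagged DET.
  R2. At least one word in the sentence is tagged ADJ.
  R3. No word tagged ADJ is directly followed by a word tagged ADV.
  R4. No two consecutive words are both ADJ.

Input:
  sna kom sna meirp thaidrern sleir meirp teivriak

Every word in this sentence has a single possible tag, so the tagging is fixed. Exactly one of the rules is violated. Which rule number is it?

3

Fixed tagging: DET VERB DET ADV ADV ADJ ADV VERB.
Applying the rules: R1 holds, R2 holds, R3 violated, R4 holds.
Only rule 3 fails.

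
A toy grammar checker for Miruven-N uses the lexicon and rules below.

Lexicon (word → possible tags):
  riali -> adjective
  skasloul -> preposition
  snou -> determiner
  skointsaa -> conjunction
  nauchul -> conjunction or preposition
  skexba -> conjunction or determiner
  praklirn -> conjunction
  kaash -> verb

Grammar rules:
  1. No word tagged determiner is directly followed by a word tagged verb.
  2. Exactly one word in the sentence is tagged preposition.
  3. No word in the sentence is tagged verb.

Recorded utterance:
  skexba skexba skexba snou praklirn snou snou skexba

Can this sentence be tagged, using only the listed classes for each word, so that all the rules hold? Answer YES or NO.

NO

Candidates per position — 1:skexba {conjunction,determiner}; 2:skexba {conjunction,determiner}; 3:skexba {conjunction,determiner}; 4:snou {determiner}; 5:praklirn {conjunction}; 6:snou {determiner}; 7:snou {determiner}; 8:skexba {conjunction,determiner}.
Rule 2 cannot be satisfied by any choice of tags from the lexicon.
So there is no consistent tagging.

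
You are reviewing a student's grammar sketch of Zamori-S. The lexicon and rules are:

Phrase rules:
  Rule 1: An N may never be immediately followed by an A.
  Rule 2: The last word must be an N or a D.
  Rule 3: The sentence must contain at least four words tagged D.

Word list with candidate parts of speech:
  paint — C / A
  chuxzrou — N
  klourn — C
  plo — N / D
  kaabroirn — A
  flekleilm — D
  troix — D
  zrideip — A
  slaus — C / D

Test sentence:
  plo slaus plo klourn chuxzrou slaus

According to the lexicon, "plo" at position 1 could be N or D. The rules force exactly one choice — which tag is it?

Candidates per position — 1:plo {N,D}; 2:slaus {C,D}; 3:plo {N,D}; 4:klourn {C}; 5:chuxzrou {N}; 6:slaus {C,D}.
Position 1: tagging it N would leave rule 3 unsatisfiable, so it must be D.
Position 2: tagging it C would leave rule 3 unsatisfiable, so it must be D.
Position 3: tagging it N would leave rule 3 unsatisfiable, so it must be D.
Position 6: tagging it C would leave rule 2 unsatisfiable, so it must be D.
The unique satisfying tagging is: D D D C N D.
Check: rule 1 ✓; rule 2 ✓; rule 3 ✓.

D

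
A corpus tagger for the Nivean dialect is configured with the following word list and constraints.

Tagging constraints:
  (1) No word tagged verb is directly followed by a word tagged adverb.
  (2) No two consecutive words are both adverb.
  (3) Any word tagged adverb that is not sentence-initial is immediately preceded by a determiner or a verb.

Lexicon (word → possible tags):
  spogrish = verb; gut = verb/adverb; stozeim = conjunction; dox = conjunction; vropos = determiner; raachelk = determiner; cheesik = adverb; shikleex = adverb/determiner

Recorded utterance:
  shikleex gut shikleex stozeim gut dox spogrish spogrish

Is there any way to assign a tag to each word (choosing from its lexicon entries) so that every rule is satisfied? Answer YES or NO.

YES

Candidates per position — 1:shikleex {adverb,determiner}; 2:gut {verb,adverb}; 3:shikleex {adverb,determiner}; 4:stozeim {conjunction}; 5:gut {verb,adverb}; 6:dox {conjunction}; 7:spogrish {verb}; 8:spogrish {verb}.
One satisfying assignment: determiner adverb determiner conjunction verb conjunction verb verb.
Verifying each rule — rule 1 holds; rule 2 holds; rule 3 holds.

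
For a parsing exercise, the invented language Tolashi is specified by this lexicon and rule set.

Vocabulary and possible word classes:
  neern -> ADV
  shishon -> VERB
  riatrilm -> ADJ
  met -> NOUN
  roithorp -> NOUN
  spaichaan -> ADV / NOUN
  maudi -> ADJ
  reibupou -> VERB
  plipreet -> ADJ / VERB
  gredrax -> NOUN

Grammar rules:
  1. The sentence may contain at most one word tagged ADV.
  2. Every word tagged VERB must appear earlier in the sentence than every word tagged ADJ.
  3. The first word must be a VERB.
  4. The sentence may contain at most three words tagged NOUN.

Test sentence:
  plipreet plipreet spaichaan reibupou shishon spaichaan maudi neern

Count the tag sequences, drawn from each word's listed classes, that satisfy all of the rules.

Candidates per position — 1:plipreet {ADJ,VERB}; 2:plipreet {ADJ,VERB}; 3:spaichaan {ADV,NOUN}; 4:reibupou {VERB}; 5:shishon {VERB}; 6:spaichaan {ADV,NOUN}; 7:maudi {ADJ}; 8:neern {ADV}.
There are 16 candidate sequences in total.
The sequences that satisfy every rule: VERB VERB NOUN VERB VERB NOUN ADJ ADV.
Count = 1.

1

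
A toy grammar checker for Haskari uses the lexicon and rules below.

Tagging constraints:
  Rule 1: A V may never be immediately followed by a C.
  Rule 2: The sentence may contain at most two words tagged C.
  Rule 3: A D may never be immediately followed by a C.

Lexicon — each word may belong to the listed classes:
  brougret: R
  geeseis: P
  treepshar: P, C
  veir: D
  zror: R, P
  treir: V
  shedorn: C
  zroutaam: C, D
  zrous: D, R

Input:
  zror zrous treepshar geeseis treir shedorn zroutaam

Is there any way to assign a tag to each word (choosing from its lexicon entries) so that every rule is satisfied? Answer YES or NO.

Candidates per position — 1:zror {R,P}; 2:zrous {D,R}; 3:treepshar {P,C}; 4:geeseis {P}; 5:treir {V}; 6:shedorn {C}; 7:zroutaam {C,D}.
Rule 1 cannot be satisfied by any choice of tags from the lexicon.
So there is no consistent tagging.

NO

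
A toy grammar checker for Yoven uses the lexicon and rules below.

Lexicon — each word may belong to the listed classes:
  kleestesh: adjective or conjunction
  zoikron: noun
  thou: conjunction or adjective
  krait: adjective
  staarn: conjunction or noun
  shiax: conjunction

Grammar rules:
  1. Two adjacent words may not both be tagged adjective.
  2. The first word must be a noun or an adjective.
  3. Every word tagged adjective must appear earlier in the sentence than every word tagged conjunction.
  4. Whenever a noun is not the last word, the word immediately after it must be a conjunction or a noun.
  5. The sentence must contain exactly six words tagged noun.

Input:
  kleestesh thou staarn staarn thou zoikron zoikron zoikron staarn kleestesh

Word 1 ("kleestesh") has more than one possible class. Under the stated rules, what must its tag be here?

adjective

Candidates per position — 1:kleestesh {adjective,conjunction}; 2:thou {conjunction,adjective}; 3:staarn {conjunction,noun}; 4:staarn {conjunction,noun}; 5:thou {conjunction,adjective}; 6:zoikron {noun}; 7:zoikron {noun}; 8:zoikron {noun}; 9:staarn {conjunction,noun}; 10:kleestesh {adjective,conjunction}.
Position 1: tagging it conjunction would leave rule 2 unsatisfiable, so it must be adjective.
Position 2: tagging it adjective would leave rule 1 unsatisfiable, so it must be conjunction.
Position 3: tagging it conjunction would leave rule 5 unsatisfiable, so it must be noun.
Position 4: tagging it conjunction would leave rule 5 unsatisfiable, so it must be noun.
Position 5: tagging it adjective would leave rule 3 unsatisfiable, so it must be conjunction.
Position 9: tagging it conjunction would leave rule 5 unsatisfiable, so it must be noun.
Position 10: tagging it adjective would leave rule 3 unsatisfiable, so it must be conjunction.
That leaves exactly one tagging: adjective conjunction noun noun conjunction noun noun noun noun conjunction.
Check: rule 1 ok; rule 2 ok; rule 3 ok; rule 4 ok; rule 5 ok.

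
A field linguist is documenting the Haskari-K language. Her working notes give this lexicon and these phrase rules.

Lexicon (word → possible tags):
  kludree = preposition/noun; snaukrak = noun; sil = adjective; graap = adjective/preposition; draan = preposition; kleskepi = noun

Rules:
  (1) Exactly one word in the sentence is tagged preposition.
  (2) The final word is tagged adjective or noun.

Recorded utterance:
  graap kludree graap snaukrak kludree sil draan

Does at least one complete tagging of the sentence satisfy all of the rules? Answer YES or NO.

Candidates per position — 1:graap {adjective,preposition}; 2:kludree {preposition,noun}; 3:graap {adjective,preposition}; 4:snaukrak {noun}; 5:kludree {preposition,noun}; 6:sil {adjective}; 7:draan {preposition}.
Rule 2 cannot be satisfied by any choice of tags from the lexicon.
So there is no consistent tagging.

NO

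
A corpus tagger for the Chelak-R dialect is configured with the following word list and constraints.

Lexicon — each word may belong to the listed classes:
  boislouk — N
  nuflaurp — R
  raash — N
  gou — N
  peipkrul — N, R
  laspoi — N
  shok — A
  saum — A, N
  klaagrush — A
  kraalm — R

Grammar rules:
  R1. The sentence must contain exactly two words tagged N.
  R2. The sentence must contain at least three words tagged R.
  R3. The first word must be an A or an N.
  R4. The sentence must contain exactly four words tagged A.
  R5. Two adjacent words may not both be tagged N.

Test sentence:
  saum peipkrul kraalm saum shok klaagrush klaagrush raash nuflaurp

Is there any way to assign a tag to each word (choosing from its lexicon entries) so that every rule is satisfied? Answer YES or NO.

Candidates per position — 1:saum {A,N}; 2:peipkrul {N,R}; 3:kraalm {R}; 4:saum {A,N}; 5:shok {A}; 6:klaagrush {A}; 7:klaagrush {A}; 8:raash {N}; 9:nuflaurp {R}.
One satisfying assignment: A R R N A A A N R.
Check: rule 1 holds; rule 2 holds; rule 3 holds; rule 4 holds; rule 5 holds.

YES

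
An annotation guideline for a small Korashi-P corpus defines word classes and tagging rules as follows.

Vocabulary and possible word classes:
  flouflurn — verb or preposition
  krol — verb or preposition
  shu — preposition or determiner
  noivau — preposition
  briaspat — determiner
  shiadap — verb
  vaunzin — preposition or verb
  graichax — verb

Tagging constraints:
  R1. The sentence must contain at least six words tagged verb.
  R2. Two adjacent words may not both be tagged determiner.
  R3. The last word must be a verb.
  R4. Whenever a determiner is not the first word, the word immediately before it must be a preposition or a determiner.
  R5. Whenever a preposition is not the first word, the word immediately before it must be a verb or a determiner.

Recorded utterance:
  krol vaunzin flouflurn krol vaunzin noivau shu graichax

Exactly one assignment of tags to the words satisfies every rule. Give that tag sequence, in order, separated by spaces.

Candidates per position — 1:krol {verb,preposition}; 2:vaunzin {preposition,verb}; 3:flouflurn {verb,preposition}; 4:krol {verb,preposition}; 5:vaunzin {preposition,verb}; 6:noivau {preposition}; 7:shu {preposition,determiner}; 8:graichax {verb}.
At position 1, choosing preposition makes rule 1 impossible to satisfy; hence verb.
At position 2, choosing preposition makes rule 1 impossible to satisfy; hence verb.
At position 3, choosing preposition makes rule 1 impossible to satisfy; hence verb.
At position 4, choosing preposition makes rule 1 impossible to satisfy; hence verb.
At position 5, choosing preposition makes rule 1 impossible to satisfy; hence verb.
At position 7, choosing preposition makes rule 5 impossible to satisfy; hence determiner.
The only consistent sequence is: verb verb verb verb verb preposition determiner verb.
Check: rule 1 ✓; rule 2 ✓; rule 3 ✓; rule 4 ✓; rule 5 ✓.

verb verb verb verb verb preposition determiner verb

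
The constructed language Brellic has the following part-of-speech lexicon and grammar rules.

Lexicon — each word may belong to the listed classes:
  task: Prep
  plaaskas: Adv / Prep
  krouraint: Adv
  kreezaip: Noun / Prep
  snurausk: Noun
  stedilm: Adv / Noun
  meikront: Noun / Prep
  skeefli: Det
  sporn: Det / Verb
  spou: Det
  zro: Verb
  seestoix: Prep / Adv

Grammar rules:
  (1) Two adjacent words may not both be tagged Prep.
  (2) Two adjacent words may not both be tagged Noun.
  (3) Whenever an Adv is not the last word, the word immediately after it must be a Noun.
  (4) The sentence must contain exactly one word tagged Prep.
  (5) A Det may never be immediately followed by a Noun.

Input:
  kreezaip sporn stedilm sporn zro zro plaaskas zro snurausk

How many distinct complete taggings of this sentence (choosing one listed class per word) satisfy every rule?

2

Candidates per position — 1:kreezaip {Noun,Prep}; 2:sporn {Det,Verb}; 3:stedilm {Adv,Noun}; 4:sporn {Det,Verb}; 5:zro {Verb}; 6:zro {Verb}; 7:plaaskas {Adv,Prep}; 8:zro {Verb}; 9:snurausk {Noun}.
There are 32 candidate sequences in total.
The sequences that satisfy every rule: Noun Verb Noun Det Verb Verb Prep Verb Noun; Noun Verb Noun Verb Verb Verb Prep Verb Noun.
Count = 2.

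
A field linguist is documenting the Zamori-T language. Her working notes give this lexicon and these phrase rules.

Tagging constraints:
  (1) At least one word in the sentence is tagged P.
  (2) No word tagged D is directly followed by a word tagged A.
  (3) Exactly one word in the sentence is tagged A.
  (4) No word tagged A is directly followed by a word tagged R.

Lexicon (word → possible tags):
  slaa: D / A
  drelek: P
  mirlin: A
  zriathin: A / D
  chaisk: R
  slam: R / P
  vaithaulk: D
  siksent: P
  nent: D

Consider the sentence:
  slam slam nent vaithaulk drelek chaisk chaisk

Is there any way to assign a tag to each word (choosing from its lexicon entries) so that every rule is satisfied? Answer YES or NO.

Candidates per position — 1:slam {R,P}; 2:slam {R,P}; 3:nent {D}; 4:vaithaulk {D}; 5:drelek {P}; 6:chaisk {R}; 7:chaisk {R}.
Rule 3 cannot be satisfied by any choice of tags from the lexicon.
So there is no consistent tagging.

NO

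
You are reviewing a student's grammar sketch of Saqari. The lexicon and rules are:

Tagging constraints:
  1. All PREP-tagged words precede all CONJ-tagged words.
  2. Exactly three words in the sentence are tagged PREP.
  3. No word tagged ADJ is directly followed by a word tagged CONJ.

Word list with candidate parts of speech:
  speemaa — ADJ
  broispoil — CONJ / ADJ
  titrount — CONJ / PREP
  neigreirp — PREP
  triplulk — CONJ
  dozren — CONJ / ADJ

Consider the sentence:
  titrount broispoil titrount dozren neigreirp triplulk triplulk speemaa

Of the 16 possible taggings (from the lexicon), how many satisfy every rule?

1

Candidates per position — 1:titrount {CONJ,PREP}; 2:broispoil {CONJ,ADJ}; 3:titrount {CONJ,PREP}; 4:dozren {CONJ,ADJ}; 5:neigreirp {PREP}; 6:triplulk {CONJ}; 7:triplulk {CONJ}; 8:speemaa {ADJ}.
There are 16 candidate sequences in total.
The sequences that satisfy every rule: PREP ADJ PREP ADJ PREP CONJ CONJ ADJ.
Count = 1.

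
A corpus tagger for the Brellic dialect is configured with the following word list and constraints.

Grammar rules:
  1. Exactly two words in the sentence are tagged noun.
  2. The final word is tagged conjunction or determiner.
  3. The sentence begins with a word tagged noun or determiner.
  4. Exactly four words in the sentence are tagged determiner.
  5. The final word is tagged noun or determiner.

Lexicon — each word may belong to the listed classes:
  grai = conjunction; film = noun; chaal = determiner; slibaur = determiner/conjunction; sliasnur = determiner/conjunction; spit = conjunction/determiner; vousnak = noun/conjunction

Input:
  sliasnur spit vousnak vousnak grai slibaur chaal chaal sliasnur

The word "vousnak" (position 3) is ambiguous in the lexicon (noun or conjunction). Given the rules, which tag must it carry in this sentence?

Candidates per position — 1:sliasnur {determiner,conjunction}; 2:spit {conjunction,determiner}; 3:vousnak {noun,conjunction}; 4:vousnak {noun,conjunction}; 5:grai {conjunction}; 6:slibaur {determiner,conjunction}; 7:chaal {determiner}; 8:chaal {determiner}; 9:sliasnur {determiner,conjunction}.
Word 1 cannot be conjunction — rule 3 would then fail for every completion. It is determiner.
Word 3 cannot be conjunction — rule 1 would then fail for every completion. It is noun.
Word 4 cannot be conjunction — rule 1 would then fail for every completion. It is noun.
Word 9 cannot be conjunction — rule 5 would then fail for every completion. It is determiner.
Word 2 cannot be determiner — rule 4 would then fail for every completion. It is conjunction.
Word 6 cannot be determiner — rule 4 would then fail for every completion. It is conjunction.
The unique satisfying tagging is: determiner conjunction noun noun conjunction conjunction determiner determiner determiner.
Rule-by-rule: rule 1 holds; rule 2 holds; rule 3 holds; rule 4 holds; rule 5 holds.

noun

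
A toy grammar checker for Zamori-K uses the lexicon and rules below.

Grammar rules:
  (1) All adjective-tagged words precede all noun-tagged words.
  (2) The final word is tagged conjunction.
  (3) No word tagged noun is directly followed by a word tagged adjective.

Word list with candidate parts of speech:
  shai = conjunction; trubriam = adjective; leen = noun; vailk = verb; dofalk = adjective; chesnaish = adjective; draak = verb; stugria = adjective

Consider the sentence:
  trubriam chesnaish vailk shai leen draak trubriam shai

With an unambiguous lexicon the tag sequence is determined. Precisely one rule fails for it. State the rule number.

Fixed tagging: adjective adjective verb conjunction noun verb adjective conjunction.
Rule check: R1 ✗, R2 ✓, R3 ✓.
Only rule 1 fails.

1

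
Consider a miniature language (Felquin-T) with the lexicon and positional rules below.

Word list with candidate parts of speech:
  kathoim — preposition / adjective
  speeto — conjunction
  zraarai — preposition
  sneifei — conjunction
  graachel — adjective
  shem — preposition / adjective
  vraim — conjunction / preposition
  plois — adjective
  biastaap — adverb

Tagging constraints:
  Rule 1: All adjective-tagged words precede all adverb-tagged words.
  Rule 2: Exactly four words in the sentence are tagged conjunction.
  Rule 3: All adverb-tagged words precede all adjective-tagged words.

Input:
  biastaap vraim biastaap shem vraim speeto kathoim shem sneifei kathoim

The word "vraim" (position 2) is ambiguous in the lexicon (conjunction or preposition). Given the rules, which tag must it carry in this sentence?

conjunction

Candidates per position — 1:biastaap {adverb}; 2:vraim {conjunction,preposition}; 3:biastaap {adverb}; 4:shem {preposition,adjective}; 5:vraim {conjunction,preposition}; 6:speeto {conjunction}; 7:kathoim {preposition,adjective}; 8:shem {preposition,adjective}; 9:sneifei {conjunction}; 10:kathoim {preposition,adjective}.
Position 2: tagging it preposition would leave rule 2 unsatisfiable, so it must be conjunction.
Position 4: tagging it adjective would leave rule 1 unsatisfiable, so it must be preposition.
Position 5: tagging it preposition would leave rule 2 unsatisfiable, so it must be conjunction.
Position 7: tagging it adjective would leave rule 1 unsatisfiable, so it must be preposition.
Position 8: tagging it adjective would leave rule 1 unsatisfiable, so it must be preposition.
Position 10: tagging it adjective would leave rule 1 unsatisfiable, so it must be preposition.
That leaves exactly one tagging: adverb conjunction adverb preposition conjunction conjunction preposition preposition conjunction preposition.
Verifying each rule — rule 1 satisfied; rule 2 satisfied; rule 3 satisfied.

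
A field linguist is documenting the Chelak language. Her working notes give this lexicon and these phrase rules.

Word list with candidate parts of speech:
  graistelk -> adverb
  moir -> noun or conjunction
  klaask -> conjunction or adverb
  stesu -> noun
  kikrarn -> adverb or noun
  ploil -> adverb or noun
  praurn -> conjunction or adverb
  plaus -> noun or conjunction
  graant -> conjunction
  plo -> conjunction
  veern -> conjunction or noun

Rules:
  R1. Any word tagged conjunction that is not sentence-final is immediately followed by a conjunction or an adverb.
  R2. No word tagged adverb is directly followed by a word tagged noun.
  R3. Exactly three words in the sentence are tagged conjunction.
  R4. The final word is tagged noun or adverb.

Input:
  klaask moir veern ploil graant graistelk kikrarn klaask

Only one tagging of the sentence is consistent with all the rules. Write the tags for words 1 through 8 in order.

adverb conjunction conjunction adverb conjunction adverb adverb adverb

Candidates per position — 1:klaask {conjunction,adverb}; 2:moir {noun,conjunction}; 3:veern {conjunction,noun}; 4:ploil {adverb,noun}; 5:graant {conjunction}; 6:graistelk {adverb}; 7:kikrarn {adverb,noun}; 8:klaask {conjunction,adverb}.
At position 7, choosing noun makes rule 2 impossible to satisfy; hence adverb.
At position 8, choosing conjunction makes rule 4 impossible to satisfy; hence adverb.
The remaining ambiguous positions (1, 2, 3, 4) are resolved jointly — only one combination satisfies every rule.
That leaves exactly one tagging: adverb conjunction conjunction adverb conjunction adverb adverb adverb.
Rule-by-rule: rule 1 holds; rule 2 holds; rule 3 holds; rule 4 holds.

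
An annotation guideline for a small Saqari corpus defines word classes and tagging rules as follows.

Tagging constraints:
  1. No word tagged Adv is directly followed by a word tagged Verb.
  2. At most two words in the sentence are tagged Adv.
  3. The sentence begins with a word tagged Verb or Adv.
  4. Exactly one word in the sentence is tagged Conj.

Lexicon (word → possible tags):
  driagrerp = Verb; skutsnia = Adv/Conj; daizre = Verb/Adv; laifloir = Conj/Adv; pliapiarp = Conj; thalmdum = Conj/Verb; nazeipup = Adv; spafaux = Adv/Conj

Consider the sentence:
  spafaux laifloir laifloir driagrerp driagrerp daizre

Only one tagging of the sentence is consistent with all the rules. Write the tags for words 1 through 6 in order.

Adv Adv Conj Verb Verb Verb

Candidates per position — 1:spafaux {Adv,Conj}; 2:laifloir {Conj,Adv}; 3:laifloir {Conj,Adv}; 4:driagrerp {Verb}; 5:driagrerp {Verb}; 6:daizre {Verb,Adv}.
Position 1: Conj is ruled out by rule 3; that leaves Adv.
Position 3: Adv is ruled out by rule 1; that leaves Conj.
Position 2: Conj is ruled out by rule 4; that leaves Adv.
Position 6: Adv is ruled out by rule 2; that leaves Verb.
The only consistent sequence is: Adv Adv Conj Verb Verb Verb.
Checking: rule 1 ok; rule 2 ok; rule 3 ok; rule 4 ok.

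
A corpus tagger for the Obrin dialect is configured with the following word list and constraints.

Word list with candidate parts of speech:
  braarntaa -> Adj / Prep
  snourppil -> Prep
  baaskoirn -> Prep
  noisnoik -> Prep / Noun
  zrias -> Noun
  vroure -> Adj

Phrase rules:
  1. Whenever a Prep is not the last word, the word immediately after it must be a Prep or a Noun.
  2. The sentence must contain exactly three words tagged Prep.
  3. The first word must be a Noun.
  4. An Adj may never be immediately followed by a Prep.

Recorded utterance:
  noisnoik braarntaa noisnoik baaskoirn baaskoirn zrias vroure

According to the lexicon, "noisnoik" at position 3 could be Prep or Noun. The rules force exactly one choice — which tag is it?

Candidates per position — 1:noisnoik {Prep,Noun}; 2:braarntaa {Adj,Prep}; 3:noisnoik {Prep,Noun}; 4:baaskoirn {Prep}; 5:baaskoirn {Prep}; 6:zrias {Noun}; 7:vroure {Adj}.
If word 1 were Prep, no tagging could satisfy rule 3; so word 1 is Noun.
Position 3: the remaining choice is settled jointly with positions 2 — only Noun at position 3 is part of a tagging that satisfies every rule.
The only consistent sequence is: Noun Prep Noun Prep Prep Noun Adj.
Verifying each rule — rule 1 ok; rule 2 ok; rule 3 ok; rule 4 ok.

Noun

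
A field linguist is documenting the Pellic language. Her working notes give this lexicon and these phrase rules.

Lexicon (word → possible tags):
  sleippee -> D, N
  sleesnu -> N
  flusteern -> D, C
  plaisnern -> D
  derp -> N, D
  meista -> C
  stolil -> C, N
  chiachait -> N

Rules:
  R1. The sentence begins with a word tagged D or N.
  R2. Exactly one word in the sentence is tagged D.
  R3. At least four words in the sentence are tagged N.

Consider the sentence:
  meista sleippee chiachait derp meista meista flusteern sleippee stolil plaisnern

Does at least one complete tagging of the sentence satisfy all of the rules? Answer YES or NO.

NO

Candidates per position — 1:meista {C}; 2:sleippee {D,N}; 3:chiachait {N}; 4:derp {N,D}; 5:meista {C}; 6:meista {C}; 7:flusteern {D,C}; 8:sleippee {D,N}; 9:stolil {C,N}; 10:plaisnern {D}.
Rule 1 cannot be satisfied by any choice of tags from the lexicon.
So there is no consistent tagging.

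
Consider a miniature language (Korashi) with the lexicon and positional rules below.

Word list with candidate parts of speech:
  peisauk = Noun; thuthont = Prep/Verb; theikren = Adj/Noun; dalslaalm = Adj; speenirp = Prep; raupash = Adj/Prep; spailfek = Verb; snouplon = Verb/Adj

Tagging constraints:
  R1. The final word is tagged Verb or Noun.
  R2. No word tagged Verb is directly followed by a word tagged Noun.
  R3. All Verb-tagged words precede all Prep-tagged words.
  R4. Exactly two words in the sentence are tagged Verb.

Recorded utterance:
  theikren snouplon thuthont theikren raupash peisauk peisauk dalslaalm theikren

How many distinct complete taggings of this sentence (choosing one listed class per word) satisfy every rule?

4

Candidates per position — 1:theikren {Adj,Noun}; 2:snouplon {Verb,Adj}; 3:thuthont {Prep,Verb}; 4:theikren {Adj,Noun}; 5:raupash {Adj,Prep}; 6:peisauk {Noun}; 7:peisauk {Noun}; 8:dalslaalm {Adj}; 9:theikren {Adj,Noun}.
There are 64 candidate sequences in total.
The sequences that satisfy every rule: Adj Verb Verb Adj Adj Noun Noun Adj Noun; Adj Verb Verb Adj Prep Noun Noun Adj Noun; Noun Verb Verb Adj Adj Noun Noun Adj Noun; Noun Verb Verb Adj Prep Noun Noun Adj Noun.
Count = 4.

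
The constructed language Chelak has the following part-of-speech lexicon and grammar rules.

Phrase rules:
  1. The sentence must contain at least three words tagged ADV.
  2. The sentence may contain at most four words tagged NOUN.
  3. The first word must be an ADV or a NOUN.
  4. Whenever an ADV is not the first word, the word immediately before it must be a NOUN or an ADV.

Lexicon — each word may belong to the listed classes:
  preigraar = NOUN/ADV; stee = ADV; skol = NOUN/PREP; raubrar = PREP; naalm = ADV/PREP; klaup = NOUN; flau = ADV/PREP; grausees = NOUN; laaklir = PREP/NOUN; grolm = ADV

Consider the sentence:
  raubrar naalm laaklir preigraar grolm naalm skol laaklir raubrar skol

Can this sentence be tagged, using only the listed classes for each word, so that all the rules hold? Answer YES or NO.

NO

Candidates per position — 1:raubrar {PREP}; 2:naalm {ADV,PREP}; 3:laaklir {PREP,NOUN}; 4:preigraar {NOUN,ADV}; 5:grolm {ADV}; 6:naalm {ADV,PREP}; 7:skol {NOUN,PREP}; 8:laaklir {PREP,NOUN}; 9:raubrar {PREP}; 10:skol {NOUN,PREP}.
Rule 3 cannot be satisfied by any choice of tags from the lexicon.
So there is no consistent tagging.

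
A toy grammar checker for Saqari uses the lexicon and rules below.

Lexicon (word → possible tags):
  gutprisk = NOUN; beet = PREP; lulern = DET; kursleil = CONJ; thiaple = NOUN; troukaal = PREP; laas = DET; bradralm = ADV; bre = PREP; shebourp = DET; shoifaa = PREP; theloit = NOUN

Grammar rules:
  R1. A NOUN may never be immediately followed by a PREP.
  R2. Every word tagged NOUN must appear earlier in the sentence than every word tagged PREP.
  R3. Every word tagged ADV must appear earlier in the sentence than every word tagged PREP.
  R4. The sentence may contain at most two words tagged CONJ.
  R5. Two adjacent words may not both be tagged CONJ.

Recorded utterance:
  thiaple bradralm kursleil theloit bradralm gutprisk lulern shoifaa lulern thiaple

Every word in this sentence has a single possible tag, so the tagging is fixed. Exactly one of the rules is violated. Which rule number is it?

2

Fixed tagging: NOUN ADV CONJ NOUN ADV NOUN DET PREP DET NOUN.
Checking each rule: R1 pass, R2 fail, R3 pass, R4 pass, R5 pass.
Only rule 2 fails.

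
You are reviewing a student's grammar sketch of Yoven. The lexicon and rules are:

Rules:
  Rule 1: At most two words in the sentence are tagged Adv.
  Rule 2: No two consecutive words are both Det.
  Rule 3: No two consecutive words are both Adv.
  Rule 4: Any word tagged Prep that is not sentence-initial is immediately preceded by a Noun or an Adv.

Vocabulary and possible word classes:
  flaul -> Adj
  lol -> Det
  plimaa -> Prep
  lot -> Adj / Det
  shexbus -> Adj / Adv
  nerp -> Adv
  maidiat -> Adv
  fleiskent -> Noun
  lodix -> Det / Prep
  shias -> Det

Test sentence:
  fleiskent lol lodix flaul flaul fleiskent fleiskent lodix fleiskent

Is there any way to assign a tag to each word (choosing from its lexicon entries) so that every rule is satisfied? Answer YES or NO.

Candidates per position — 1:fleiskent {Noun}; 2:lol {Det}; 3:lodix {Det,Prep}; 4:flaul {Adj}; 5:flaul {Adj}; 6:fleiskent {Noun}; 7:fleiskent {Noun}; 8:lodix {Det,Prep}; 9:fleiskent {Noun}.
Every candidate sequence violates at least one rule; no consistent tagging exists.

NO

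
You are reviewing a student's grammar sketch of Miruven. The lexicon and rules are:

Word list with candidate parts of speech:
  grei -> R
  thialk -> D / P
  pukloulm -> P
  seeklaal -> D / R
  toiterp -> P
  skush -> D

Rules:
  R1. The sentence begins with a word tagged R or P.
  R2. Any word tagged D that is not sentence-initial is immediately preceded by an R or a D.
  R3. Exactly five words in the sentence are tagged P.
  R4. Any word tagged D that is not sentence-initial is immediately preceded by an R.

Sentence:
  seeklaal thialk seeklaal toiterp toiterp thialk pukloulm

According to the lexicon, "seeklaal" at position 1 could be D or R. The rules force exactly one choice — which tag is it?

R

Candidates per position — 1:seeklaal {D,R}; 2:thialk {D,P}; 3:seeklaal {D,R}; 4:toiterp {P}; 5:toiterp {P}; 6:thialk {D,P}; 7:pukloulm {P}.
Position 1: tagging it D would leave rule 1 unsatisfiable, so it must be R.
Position 2: tagging it D would leave rule 3 unsatisfiable, so it must be P.
Position 3: tagging it D would leave rule 2 unsatisfiable, so it must be R.
Position 6: tagging it D would leave rule 2 unsatisfiable, so it must be P.
The unique satisfying tagging is: R P R P P P P.
Verifying each rule — rule 1 holds; rule 2 holds; rule 3 holds; rule 4 holds.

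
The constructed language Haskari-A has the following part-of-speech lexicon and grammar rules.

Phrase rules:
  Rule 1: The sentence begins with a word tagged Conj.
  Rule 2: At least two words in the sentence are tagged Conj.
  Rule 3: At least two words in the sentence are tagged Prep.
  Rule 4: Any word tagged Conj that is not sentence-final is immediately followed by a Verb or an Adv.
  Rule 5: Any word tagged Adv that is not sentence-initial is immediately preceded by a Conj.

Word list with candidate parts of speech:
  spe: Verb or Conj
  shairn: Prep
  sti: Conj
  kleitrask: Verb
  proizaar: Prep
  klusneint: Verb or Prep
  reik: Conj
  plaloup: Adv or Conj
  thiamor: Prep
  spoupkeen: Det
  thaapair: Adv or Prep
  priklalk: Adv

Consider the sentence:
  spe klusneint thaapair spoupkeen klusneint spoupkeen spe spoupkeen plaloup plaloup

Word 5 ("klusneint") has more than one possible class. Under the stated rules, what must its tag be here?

Prep

Candidates per position — 1:spe {Verb,Conj}; 2:klusneint {Verb,Prep}; 3:thaapair {Adv,Prep}; 4:spoupkeen {Det}; 5:klusneint {Verb,Prep}; 6:spoupkeen {Det}; 7:spe {Verb,Conj}; 8:spoupkeen {Det}; 9:plaloup {Adv,Conj}; 10:plaloup {Adv,Conj}.
Position 1: tagging it Verb would leave rule 1 unsatisfiable, so it must be Conj.
Position 2: tagging it Prep would leave rule 4 unsatisfiable, so it must be Verb.
Position 3: tagging it Adv would leave rule 3 unsatisfiable, so it must be Prep.
Position 5: tagging it Verb would leave rule 3 unsatisfiable, so it must be Prep.
Position 7: tagging it Conj would leave rule 4 unsatisfiable, so it must be Verb.
Position 9: tagging it Adv would leave rule 5 unsatisfiable, so it must be Conj.
Position 10: tagging it Conj would leave rule 4 unsatisfiable, so it must be Adv.
The only consistent sequence is: Conj Verb Prep Det Prep Det Verb Det Conj Adv.
Checking: rule 1 holds; rule 2 holds; rule 3 holds; rule 4 holds; rule 5 holds.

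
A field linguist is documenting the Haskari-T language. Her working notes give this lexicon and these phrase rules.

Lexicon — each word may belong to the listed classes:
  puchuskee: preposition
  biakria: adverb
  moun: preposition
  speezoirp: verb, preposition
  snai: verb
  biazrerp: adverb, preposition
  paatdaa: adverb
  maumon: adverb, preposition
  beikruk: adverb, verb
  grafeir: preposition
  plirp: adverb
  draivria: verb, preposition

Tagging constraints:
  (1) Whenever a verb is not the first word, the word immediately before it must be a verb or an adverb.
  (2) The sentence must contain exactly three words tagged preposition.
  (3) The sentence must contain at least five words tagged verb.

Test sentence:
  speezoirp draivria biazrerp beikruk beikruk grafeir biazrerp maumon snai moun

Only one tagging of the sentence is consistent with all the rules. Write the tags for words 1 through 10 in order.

verb verb adverb verb verb preposition preposition adverb verb preposition

Candidates per position — 1:speezoirp {verb,preposition}; 2:draivria {verb,preposition}; 3:biazrerp {adverb,preposition}; 4:beikruk {adverb,verb}; 5:beikruk {adverb,verb}; 6:grafeir {preposition}; 7:biazrerp {adverb,preposition}; 8:maumon {adverb,preposition}; 9:snai {verb}; 10:moun {preposition}.
At position 1, choosing preposition makes rule 3 impossible to satisfy; hence verb.
At position 2, choosing preposition makes rule 3 impossible to satisfy; hence verb.
At position 4, choosing adverb makes rule 3 impossible to satisfy; hence verb.
At position 5, choosing adverb makes rule 3 impossible to satisfy; hence verb.
At position 8, choosing preposition makes rule 1 impossible to satisfy; hence adverb.
At position 3, choosing preposition makes rule 1 impossible to satisfy; hence adverb.
At position 7, choosing adverb makes rule 2 impossible to satisfy; hence preposition.
So the tagging must be: verb verb adverb verb verb preposition preposition adverb verb preposition.
Check: rule 1 satisfied; rule 2 satisfied; rule 3 satisfied.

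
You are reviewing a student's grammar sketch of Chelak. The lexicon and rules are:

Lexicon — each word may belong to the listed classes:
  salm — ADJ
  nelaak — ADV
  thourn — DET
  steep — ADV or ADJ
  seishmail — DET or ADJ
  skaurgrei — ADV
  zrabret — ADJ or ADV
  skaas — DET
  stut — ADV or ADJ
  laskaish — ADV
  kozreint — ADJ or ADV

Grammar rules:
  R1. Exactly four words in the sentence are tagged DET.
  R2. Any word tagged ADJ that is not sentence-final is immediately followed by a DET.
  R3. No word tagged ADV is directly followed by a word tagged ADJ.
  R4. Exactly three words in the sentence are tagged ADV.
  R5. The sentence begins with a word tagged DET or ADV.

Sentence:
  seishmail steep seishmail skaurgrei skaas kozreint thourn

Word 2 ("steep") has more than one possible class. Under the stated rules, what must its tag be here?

ADV

Candidates per position — 1:seishmail {DET,ADJ}; 2:steep {ADV,ADJ}; 3:seishmail {DET,ADJ}; 4:skaurgrei {ADV}; 5:skaas {DET}; 6:kozreint {ADJ,ADV}; 7:thourn {DET}.
Word 1 cannot be ADJ — rule 1 would then fail for every completion. It is DET.
Word 2 cannot be ADJ — rule 4 would then fail for every completion. It is ADV.
Word 3 cannot be ADJ — rule 1 would then fail for every completion. It is DET.
Word 6 cannot be ADJ — rule 4 would then fail for every completion. It is ADV.
So the tagging must be: DET ADV DET ADV DET ADV DET.
Checking: rule 1 satisfied; rule 2 satisfied; rule 3 satisfied; rule 4 satisfied; rule 5 satisfied.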